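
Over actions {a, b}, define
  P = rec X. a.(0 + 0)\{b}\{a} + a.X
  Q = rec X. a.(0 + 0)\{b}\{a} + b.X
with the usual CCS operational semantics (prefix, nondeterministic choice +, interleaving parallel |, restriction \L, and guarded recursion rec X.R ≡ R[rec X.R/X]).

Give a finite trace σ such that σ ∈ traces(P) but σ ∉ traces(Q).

aa

LTS(P): 2 reachable states
  s0 = rec X. a.(0 + 0)\{b}\{a} + a.X | --a--▸ s0, --a--▸ s1
  s1 = (0 + 0)\{b}\{a} | ·
LTS(Q): 2 reachable states
  t0 = rec X. a.(0 + 0)\{b}\{a} + b.X | --a--▸ t1, --b--▸ t0
  t1 = (0 + 0)\{b}\{a} | ·
Trace ⟨aa⟩ through P, begin at {s0}:
  [1] a ⇒ {s0, s1}
  [2] a ⇒ {s0, s1}
  — P admits the full trace.
Trace ⟨aa⟩ through Q, begin at {t0}:
  [1] a ⇒ {t1}
  [2] a ⇒ no successor for Q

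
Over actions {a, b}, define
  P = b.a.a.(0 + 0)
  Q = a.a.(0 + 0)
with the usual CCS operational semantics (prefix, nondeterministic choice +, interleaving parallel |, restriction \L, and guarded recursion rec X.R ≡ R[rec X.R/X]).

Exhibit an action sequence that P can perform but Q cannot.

Reachable graph of P (4 states):
  p0 = b.a.a.(0 + 0) :: --b--▸ p1
  p1 = a.a.(0 + 0) :: --a--▸ p2
  p2 = a.(0 + 0) :: --a--▸ p3
  p3 = 0 + 0 :: deadlocked
Reachable graph of Q (3 states):
  q0 = a.a.(0 + 0) :: --a--▸ q1
  q1 = a.(0 + 0) :: --a--▸ q2
  q2 = 0 + 0 :: deadlocked
Executing b from P (initial set {p0}):
  step 1 (b): {p1}
  ✓ P
Executing b from Q (initial set {q0}):
  step 1 (b): ∅ (Q stuck)

b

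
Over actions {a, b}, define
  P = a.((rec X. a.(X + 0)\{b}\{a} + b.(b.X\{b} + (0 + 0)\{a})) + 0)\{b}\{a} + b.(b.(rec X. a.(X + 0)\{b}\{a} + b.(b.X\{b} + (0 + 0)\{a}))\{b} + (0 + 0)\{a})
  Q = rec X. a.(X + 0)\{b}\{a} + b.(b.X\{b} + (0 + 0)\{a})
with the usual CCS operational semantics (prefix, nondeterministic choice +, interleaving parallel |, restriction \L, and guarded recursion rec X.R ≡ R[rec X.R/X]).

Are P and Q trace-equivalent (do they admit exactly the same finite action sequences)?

Reachable graph of P (5 states):
  s0 = a.((rec X. a.(X + 0)\{b}\{a} + b.(b.X\{b} + (0 + 0)\{a})) + 0)\{b}\{a} + b.(b.(rec X. a.(X + 0)\{b}\{a} + b.(b.X\{b} + (0 + 0)\{a}))\{b} + (0 + 0)\{a}) → --a--▸ s1, --b--▸ s2
  s1 = ((rec X. a.(X + 0)\{b}\{a} + b.(b.X\{b} + (0 + 0)\{a})) + 0)\{b}\{a} → (no moves)
  s2 = b.(rec X. a.(X + 0)\{b}\{a} + b.(b.X\{b} + (0 + 0)\{a}))\{b} + (0 + 0)\{a} → --b--▸ s3
  s3 = (rec X. a.(X + 0)\{b}\{a} + b.(b.X\{b} + (0 + 0)\{a}))\{b} → --a--▸ s4
  s4 = ((rec X. a.(X + 0)\{b}\{a} + b.(b.X\{b} + (0 + 0)\{a})) + 0)\{b}\{a}\{b} → (no moves)
Reachable graph of Q (5 states):
  t0 = rec X. a.(X + 0)\{b}\{a} + b.(b.X\{b} + (0 + 0)\{a}) → --a--▸ t1, --b--▸ t2
  t1 = ((rec X. a.(X + 0)\{b}\{a} + b.(b.X\{b} + (0 + 0)\{a})) + 0)\{b}\{a} → (no moves)
  t2 = b.(rec X. a.(X + 0)\{b}\{a} + b.(b.X\{b} + (0 + 0)\{a}))\{b} + (0 + 0)\{a} → --b--▸ t3
  t3 = (rec X. a.(X + 0)\{b}\{a} + b.(b.X\{b} + (0 + 0)\{a}))\{b} → --a--▸ t4
  t4 = ((rec X. a.(X + 0)\{b}\{a} + b.(b.X\{b} + (0 + 0)\{a})) + 0)\{b}\{a}\{b} → (no moves)
Coarsest stable partition (strong bisimilarity classes):
  B0 = {s0, t0}
  B1 = {s2, t2}
  B2 = {s3, t3}
  B3 = {s1, s4, t1, t4}
s0 ∈ B0, t0 ∈ B0 → same block
Bisimilar ⇒ trace-equivalent.

traces(P) = traces(Q)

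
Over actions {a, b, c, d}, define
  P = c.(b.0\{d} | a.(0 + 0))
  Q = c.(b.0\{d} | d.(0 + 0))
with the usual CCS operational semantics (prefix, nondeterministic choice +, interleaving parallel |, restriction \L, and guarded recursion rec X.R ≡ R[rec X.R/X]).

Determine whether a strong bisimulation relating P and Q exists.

not bisimilar

LTS(P): 5 reachable states
  s0 = c.(b.0\{d} | a.(0 + 0)) :: ··c··> s1
  s1 = b.0\{d} | a.(0 + 0) :: ··a··> s2, ··b··> s3
  s2 = b.0\{d} | (0 + 0) :: ··b··> s4
  s3 = 0\{d} | a.(0 + 0) :: ··a··> s4
  s4 = 0\{d} | (0 + 0) :: deadlocked
LTS(Q): 5 reachable states
  t0 = c.(b.0\{d} | d.(0 + 0)) :: ··c··> t1
  t1 = b.0\{d} | d.(0 + 0) :: ··b··> t2, ··d··> t3
  t2 = 0\{d} | d.(0 + 0) :: ··d··> t4
  t3 = b.0\{d} | (0 + 0) :: ··b··> t4
  t4 = 0\{d} | (0 + 0) :: deadlocked
Coarsest stable partition (strong bisimilarity classes):
  B0 = {s0}
  B1 = {s1}
  B2 = {s3}
  B3 = {s4, t4}
  B4 = {s2, t3}
  B5 = {t0}
  B6 = {t1}
  B7 = {t2}
s0 ∈ B0, t0 ∈ B5 → different blocks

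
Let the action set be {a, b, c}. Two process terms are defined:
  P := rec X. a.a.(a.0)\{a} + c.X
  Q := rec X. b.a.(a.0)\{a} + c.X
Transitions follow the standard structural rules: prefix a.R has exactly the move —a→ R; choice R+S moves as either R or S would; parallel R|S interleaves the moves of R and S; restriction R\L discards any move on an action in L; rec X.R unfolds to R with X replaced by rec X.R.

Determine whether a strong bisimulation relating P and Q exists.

NO

Reachable graph of P (3 states):
  m0 = rec X. a.a.(a.0)\{a} + c.X | ··a··> m1, ··c··> m0
  m1 = a.(a.0)\{a} | ··a··> m2
  m2 = (a.0)\{a} | stopped
Reachable graph of Q (3 states):
  n0 = rec X. b.a.(a.0)\{a} + c.X | ··b··> n1, ··c··> n0
  n1 = a.(a.0)\{a} | ··a··> n2
  n2 = (a.0)\{a} | stopped
Partition-refinement fixed point:
  B0 = {m0}
  B1 = {m1, n1}
  B2 = {m2, n2}
  B3 = {n0}
m0 ∈ B0, n0 ∈ B3 → different blocks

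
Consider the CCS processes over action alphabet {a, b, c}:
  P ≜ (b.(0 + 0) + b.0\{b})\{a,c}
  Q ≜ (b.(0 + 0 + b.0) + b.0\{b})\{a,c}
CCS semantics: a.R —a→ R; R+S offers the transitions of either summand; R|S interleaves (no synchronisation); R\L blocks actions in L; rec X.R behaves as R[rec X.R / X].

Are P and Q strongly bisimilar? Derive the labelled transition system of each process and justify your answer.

P's transition system — 3 states:
  m0 = (b.(0 + 0) + b.0\{b})\{a,c} → —b→ m1, —b→ m2
  m1 = (0 + 0)\{a,c} → (no moves)
  m2 = 0\{b}\{a,c} → (no moves)
Q's transition system — 4 states:
  n0 = (b.(0 + 0 + b.0) + b.0\{b})\{a,c} → —b→ n1, —b→ n2
  n1 = (0 + 0 + b.0)\{a,c} → —b→ n3
  n2 = 0\{b}\{a,c} → (no moves)
  n3 = 0\{a,c} → (no moves)
Bisimilarity quotient blocks:
  B0 = {m0, n1}
  B1 = {m1, m2, n2, n3}
  B2 = {n0}
m0 ∈ B0, n0 ∈ B2 → different blocks

NO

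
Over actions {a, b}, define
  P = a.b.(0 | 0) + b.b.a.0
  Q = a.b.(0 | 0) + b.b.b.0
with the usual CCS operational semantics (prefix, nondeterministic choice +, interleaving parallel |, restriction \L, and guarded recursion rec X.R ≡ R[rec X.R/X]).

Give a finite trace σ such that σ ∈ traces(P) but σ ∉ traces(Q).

bba

LTS(P): 6 reachable states
  s0 = a.b.(0 | 0) + b.b.a.0 ⊢ ··a··> s1, ··b··> s2
  s1 = b.(0 | 0) ⊢ ··b··> s3
  s2 = b.a.0 ⊢ ··b··> s4
  s3 = 0 | 0 ⊢ stopped
  s4 = a.0 ⊢ ··a··> s5
  s5 = 0 ⊢ stopped
LTS(Q): 6 reachable states
  t0 = a.b.(0 | 0) + b.b.b.0 ⊢ ··a··> t1, ··b··> t2
  t1 = b.(0 | 0) ⊢ ··b··> t3
  t2 = b.b.0 ⊢ ··b··> t4
  t3 = 0 | 0 ⊢ stopped
  t4 = b.0 ⊢ ··b··> t5
  t5 = 0 ⊢ stopped
Trace ⟨bba⟩ through P, begin at {s0}:
  [1] b ⇒ {s2}
  [2] b ⇒ {s4}
  [3] a ⇒ {s5}
  P completes σ.
Trace ⟨bba⟩ through Q, begin at {t0}:
  [1] b ⇒ {t2}
  [2] b ⇒ {t4}
  [3] a ⇒ no successor for Q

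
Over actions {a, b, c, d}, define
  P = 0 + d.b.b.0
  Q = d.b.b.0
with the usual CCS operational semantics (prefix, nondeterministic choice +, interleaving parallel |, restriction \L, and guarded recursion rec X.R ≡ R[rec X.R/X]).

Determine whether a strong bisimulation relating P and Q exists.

P's transition system — 4 states:
  u0 = 0 + d.b.b.0 has moves ··d··> u1
  u1 = b.b.0 has moves ··b··> u2
  u2 = b.0 has moves ··b··> u3
  u3 = 0 has moves ∅
Q's transition system — 4 states:
  v0 = d.b.b.0 has moves ··d··> v1
  v1 = b.b.0 has moves ··b··> v2
  v2 = b.0 has moves ··b··> v3
  v3 = 0 has moves ∅
Coarsest stable partition (strong bisimilarity classes):
  B0 = {u0, v0}
  B1 = {u1, v1}
  B2 = {u2, v2}
  B3 = {u3, v3}
u0 ∈ B0, v0 ∈ B0 → same block

P ~ Q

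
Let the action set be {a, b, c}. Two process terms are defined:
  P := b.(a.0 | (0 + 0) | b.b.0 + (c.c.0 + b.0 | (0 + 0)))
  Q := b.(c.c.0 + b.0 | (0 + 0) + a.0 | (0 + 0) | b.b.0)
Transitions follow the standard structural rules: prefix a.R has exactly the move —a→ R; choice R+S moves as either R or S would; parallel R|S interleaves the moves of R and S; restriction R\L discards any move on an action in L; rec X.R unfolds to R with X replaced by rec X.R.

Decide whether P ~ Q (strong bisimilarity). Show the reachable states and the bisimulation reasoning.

YES

P's transition system — 10 states:
  p0 = b.(a.0 | (0 + 0) | b.b.0 + (c.c.0 + b.0 | (0 + 0))) ⊢ ··b··> p1
  p1 = a.0 | (0 + 0) | b.b.0 + (c.c.0 + b.0 | (0 + 0)) ⊢ ··a··> p2, ··b··> p3, ··b··> p4, ··c··> p5
  p2 = 0 | (0 + 0) | b.b.0 ⊢ ··b··> p6
  p3 = 0 | (0 + 0) ⊢ (no moves)
  p4 = a.0 | (0 + 0) | b.0 ⊢ ··a··> p6, ··b··> p7
  p5 = c.0 ⊢ ··c··> p8
  p6 = 0 | (0 + 0) | b.0 ⊢ ··b··> p9
  p7 = a.0 | (0 + 0) | 0 ⊢ ··a··> p9
  p8 = 0 ⊢ (no moves)
  p9 = 0 | (0 + 0) | 0 ⊢ (no moves)
Q's transition system — 10 states:
  q0 = b.(c.c.0 + b.0 | (0 + 0) + a.0 | (0 + 0) | b.b.0) ⊢ ··b··> q1
  q1 = c.c.0 + b.0 | (0 + 0) + a.0 | (0 + 0) | b.b.0 ⊢ ··a··> q2, ··b··> q3, ··b··> q4, ··c··> q5
  q2 = 0 | (0 + 0) | b.b.0 ⊢ ··b··> q6
  q3 = 0 | (0 + 0) ⊢ (no moves)
  q4 = a.0 | (0 + 0) | b.0 ⊢ ··a··> q6, ··b··> q7
  q5 = c.0 ⊢ ··c··> q8
  q6 = 0 | (0 + 0) | b.0 ⊢ ··b··> q9
  q7 = a.0 | (0 + 0) | 0 ⊢ ··a··> q9
  q8 = 0 ⊢ (no moves)
  q9 = 0 | (0 + 0) | 0 ⊢ (no moves)
Bisimilarity quotient blocks:
  B0 = {p0, q0}
  B1 = {p1, q1}
  B2 = {p3, p8, p9, q3, q8, q9}
  B3 = {p4, q4}
  B4 = {p6, q6}
  B5 = {p7, q7}
  B6 = {p5, q5}
  B7 = {p2, q2}
p0 ∈ B0, q0 ∈ B0 → same block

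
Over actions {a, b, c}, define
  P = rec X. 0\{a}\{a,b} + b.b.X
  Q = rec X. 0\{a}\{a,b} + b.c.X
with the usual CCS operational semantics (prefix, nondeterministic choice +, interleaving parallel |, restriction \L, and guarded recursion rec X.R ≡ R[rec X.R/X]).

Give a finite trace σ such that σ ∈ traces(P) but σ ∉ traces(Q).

Reachable graph of P (2 states):
  m0 = rec X. 0\{a}\{a,b} + b.b.X → =b=> m1
  m1 = b.(rec X. 0\{a}\{a,b} + b.b.X) → =b=> m0
Reachable graph of Q (2 states):
  n0 = rec X. 0\{a}\{a,b} + b.c.X → =b=> n1
  n1 = c.(rec X. 0\{a}\{a,b} + b.c.X) → =c=> n0
Run σ = ⟨bb⟩ on P: start {m0}
  step 1 (b): {m1}
  step 2 (b): {m0}
  — P admits the full trace.
Run σ = ⟨bb⟩ on Q: start {n0}
  step 1 (b): {n1}
  step 2 (b): no successor for Q

bb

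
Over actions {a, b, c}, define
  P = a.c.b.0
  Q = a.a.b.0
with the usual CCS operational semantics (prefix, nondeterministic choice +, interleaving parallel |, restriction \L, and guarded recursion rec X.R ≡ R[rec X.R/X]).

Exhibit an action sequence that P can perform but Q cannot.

LTS(P): 4 reachable states
  m0 = a.c.b.0 → --a--▸ m1
  m1 = c.b.0 → --c--▸ m2
  m2 = b.0 → --b--▸ m3
  m3 = 0 → ∅
LTS(Q): 4 reachable states
  n0 = a.a.b.0 → --a--▸ n1
  n1 = a.b.0 → --a--▸ n2
  n2 = b.0 → --b--▸ n3
  n3 = 0 → ∅
Run σ = ⟨ac⟩ on P: start {m0}
  step 1 (a): {m1}
  step 2 (c): {m2}
  P completes σ.
Run σ = ⟨ac⟩ on Q: start {n0}
  step 1 (a): {n1}
  step 2 (c): no successor for Q

ac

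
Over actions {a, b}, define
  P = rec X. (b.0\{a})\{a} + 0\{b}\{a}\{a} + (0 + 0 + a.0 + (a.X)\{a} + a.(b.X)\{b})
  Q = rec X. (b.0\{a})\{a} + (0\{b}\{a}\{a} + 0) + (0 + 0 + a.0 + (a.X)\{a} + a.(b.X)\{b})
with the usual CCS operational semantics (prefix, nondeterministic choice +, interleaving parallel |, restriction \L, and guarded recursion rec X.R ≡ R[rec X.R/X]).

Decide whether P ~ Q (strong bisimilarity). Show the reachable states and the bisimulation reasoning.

bisimilar

LTS(P): 4 reachable states
  p0 = rec X. (b.0\{a})\{a} + 0\{b}\{a}\{a} + (0 + 0 + a.0 + (a.X)\{a} + a.(b.X)\{b}) | —a→ p1, —a→ p2, —b→ p3
  p1 = (b.(rec X. (b.0\{a})\{a} + 0\{b}\{a}\{a} + (0 + 0 + a.0 + (a.X)\{a} + a.(b.X)\{b})))\{b} | ·
  p2 = 0 | ·
  p3 = 0\{a}\{a} | ·
LTS(Q): 4 reachable states
  q0 = rec X. (b.0\{a})\{a} + (0\{b}\{a}\{a} + 0) + (0 + 0 + a.0 + (a.X)\{a} + a.(b.X)\{b}) | —a→ q1, —a→ q2, —b→ q3
  q1 = (b.(rec X. (b.0\{a})\{a} + (0\{b}\{a}\{a} + 0) + (0 + 0 + a.0 + (a.X)\{a} + a.(b.X)\{b})))\{b} | ·
  q2 = 0 | ·
  q3 = 0\{a}\{a} | ·
Bisimilarity quotient blocks:
  B0 = {p0, q0}
  B1 = {p1, p2, p3, q1, q2, q3}
p0 ∈ B0, q0 ∈ B0 → same block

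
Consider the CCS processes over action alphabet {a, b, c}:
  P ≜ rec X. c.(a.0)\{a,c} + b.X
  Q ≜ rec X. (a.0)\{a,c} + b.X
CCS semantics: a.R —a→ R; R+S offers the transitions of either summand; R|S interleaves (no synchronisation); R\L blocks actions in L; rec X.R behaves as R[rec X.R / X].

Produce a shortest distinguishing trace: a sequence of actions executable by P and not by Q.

P's transition system — 2 states:
  m0 = rec X. c.(a.0)\{a,c} + b.X → ··b··> m0, ··c··> m1
  m1 = (a.0)\{a,c} → ·
Q's transition system — 1 states:
  n0 = rec X. (a.0)\{a,c} + b.X → ··b··> n0
Trace ⟨c⟩ through P, begin at {m0}:
  [1] c ⇒ {m1}
  P completes σ.
Trace ⟨c⟩ through Q, begin at {n0}:
  [1] c ⇒ no successor for Q

c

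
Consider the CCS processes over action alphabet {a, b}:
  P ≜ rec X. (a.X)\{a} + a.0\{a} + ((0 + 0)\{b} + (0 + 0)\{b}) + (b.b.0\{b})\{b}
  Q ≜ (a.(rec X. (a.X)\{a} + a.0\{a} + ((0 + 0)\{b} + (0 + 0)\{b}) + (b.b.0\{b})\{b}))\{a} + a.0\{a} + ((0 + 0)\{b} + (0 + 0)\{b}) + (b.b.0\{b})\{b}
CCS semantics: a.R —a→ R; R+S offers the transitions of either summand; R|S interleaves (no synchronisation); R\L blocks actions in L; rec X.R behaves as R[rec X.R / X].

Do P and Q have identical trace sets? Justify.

LTS(P): 2 reachable states
  u0 = rec X. (a.X)\{a} + a.0\{a} + ((0 + 0)\{b} + (0 + 0)\{b}) + (b.b.0\{b})\{b} | --a--▸ u1
  u1 = 0\{a} | deadlocked
LTS(Q): 2 reachable states
  v0 = (a.(rec X. (a.X)\{a} + a.0\{a} + ((0 + 0)\{b} + (0 + 0)\{b}) + (b.b.0\{b})\{b}))\{a} + a.0\{a} + ((0 + 0)\{b} + (0 + 0)\{b}) + (b.b.0\{b})\{b} | --a--▸ v1
  v1 = 0\{a} | deadlocked
Bisimilarity quotient blocks:
  B0 = {u0, v0}
  B1 = {u1, v1}
u0 ∈ B0, v0 ∈ B0 → same block
Bisimilar ⇒ trace-equivalent.

traces(P) = traces(Q)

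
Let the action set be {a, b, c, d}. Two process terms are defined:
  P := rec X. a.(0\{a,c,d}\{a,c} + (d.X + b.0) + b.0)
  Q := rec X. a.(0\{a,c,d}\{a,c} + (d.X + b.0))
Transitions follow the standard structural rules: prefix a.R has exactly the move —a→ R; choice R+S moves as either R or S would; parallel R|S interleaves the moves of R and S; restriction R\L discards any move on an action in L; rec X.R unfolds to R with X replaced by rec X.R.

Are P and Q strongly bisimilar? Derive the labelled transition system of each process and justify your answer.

YES

Reachable graph of P (3 states):
  u0 = rec X. a.(0\{a,c,d}\{a,c} + (d.X + b.0) + b.0) :: --a--▸ u1
  u1 = 0\{a,c,d}\{a,c} + (d.(rec X. a.(0\{a,c,d}\{a,c} + (d.X + b.0) + b.0)) + b.0) + b.0 :: --b--▸ u2, --d--▸ u0
  u2 = 0 :: stopped
Reachable graph of Q (3 states):
  v0 = rec X. a.(0\{a,c,d}\{a,c} + (d.X + b.0)) :: --a--▸ v1
  v1 = 0\{a,c,d}\{a,c} + (d.(rec X. a.(0\{a,c,d}\{a,c} + (d.X + b.0))) + b.0) :: --b--▸ v2, --d--▸ v0
  v2 = 0 :: stopped
Partition-refinement fixed point:
  B0 = {u0, v0}
  B1 = {u1, v1}
  B2 = {u2, v2}
u0 ∈ B0, v0 ∈ B0 → same block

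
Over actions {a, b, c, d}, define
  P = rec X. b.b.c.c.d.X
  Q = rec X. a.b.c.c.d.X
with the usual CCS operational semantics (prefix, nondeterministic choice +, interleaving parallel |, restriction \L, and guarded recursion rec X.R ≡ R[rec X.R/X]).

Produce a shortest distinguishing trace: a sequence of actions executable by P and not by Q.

P's transition system — 5 states:
  u0 = rec X. b.b.c.c.d.X ⊢ -b-> u1
  u1 = b.c.c.d.(rec X. b.b.c.c.d.X) ⊢ -b-> u2
  u2 = c.c.d.(rec X. b.b.c.c.d.X) ⊢ -c-> u3
  u3 = c.d.(rec X. b.b.c.c.d.X) ⊢ -c-> u4
  u4 = d.(rec X. b.b.c.c.d.X) ⊢ -d-> u0
Q's transition system — 5 states:
  v0 = rec X. a.b.c.c.d.X ⊢ -a-> v1
  v1 = b.c.c.d.(rec X. a.b.c.c.d.X) ⊢ -b-> v2
  v2 = c.c.d.(rec X. a.b.c.c.d.X) ⊢ -c-> v3
  v3 = c.d.(rec X. a.b.c.c.d.X) ⊢ -c-> v4
  v4 = d.(rec X. a.b.c.c.d.X) ⊢ -d-> v0
Executing b from P (initial set {u0}):
  after b @ step 1: {u1}
  — P admits the full trace.
Executing b from Q (initial set {v0}):
  after b @ step 1: ∅ (Q stuck)

b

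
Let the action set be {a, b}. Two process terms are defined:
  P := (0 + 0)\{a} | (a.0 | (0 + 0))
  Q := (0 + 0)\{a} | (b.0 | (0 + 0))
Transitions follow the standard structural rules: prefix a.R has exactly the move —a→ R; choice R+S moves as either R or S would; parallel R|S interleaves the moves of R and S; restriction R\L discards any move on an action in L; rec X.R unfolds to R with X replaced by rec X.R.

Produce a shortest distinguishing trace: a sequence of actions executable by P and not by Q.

a

Reachable graph of P (2 states):
  s0 = (0 + 0)\{a} | (a.0 | (0 + 0)) :: ··a··> s1
  s1 = (0 + 0)\{a} | (0 | (0 + 0)) :: ·
Reachable graph of Q (2 states):
  t0 = (0 + 0)\{a} | (b.0 | (0 + 0)) :: ··b··> t1
  t1 = (0 + 0)\{a} | (0 | (0 + 0)) :: ·
Run σ = ⟨a⟩ on P: start {s0}
  step 1 (a): {s1}
  ✓ P
Run σ = ⟨a⟩ on Q: start {t0}
  step 1 (a): ∅ (Q stuck)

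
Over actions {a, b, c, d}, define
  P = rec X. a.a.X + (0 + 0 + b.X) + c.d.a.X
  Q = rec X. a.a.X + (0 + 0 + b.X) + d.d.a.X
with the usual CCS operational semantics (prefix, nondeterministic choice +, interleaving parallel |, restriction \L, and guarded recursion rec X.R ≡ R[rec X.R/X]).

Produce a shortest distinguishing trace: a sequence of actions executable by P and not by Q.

Reachable graph of P (3 states):
  p0 = rec X. a.a.X + (0 + 0 + b.X) + c.d.a.X :: —a→ p1, —b→ p0, —c→ p2
  p1 = a.(rec X. a.a.X + (0 + 0 + b.X) + c.d.a.X) :: —a→ p0
  p2 = d.a.(rec X. a.a.X + (0 + 0 + b.X) + c.d.a.X) :: —d→ p1
Reachable graph of Q (3 states):
  q0 = rec X. a.a.X + (0 + 0 + b.X) + d.d.a.X :: —a→ q1, —b→ q0, —d→ q2
  q1 = a.(rec X. a.a.X + (0 + 0 + b.X) + d.d.a.X) :: —a→ q0
  q2 = d.a.(rec X. a.a.X + (0 + 0 + b.X) + d.d.a.X) :: —d→ q1
Executing c from P (initial set {p0}):
  after c @ step 1: {p2}
  — P admits the full trace.
Executing c from Q (initial set {q0}):
  after c @ step 1: ∅ (Q stuck)

c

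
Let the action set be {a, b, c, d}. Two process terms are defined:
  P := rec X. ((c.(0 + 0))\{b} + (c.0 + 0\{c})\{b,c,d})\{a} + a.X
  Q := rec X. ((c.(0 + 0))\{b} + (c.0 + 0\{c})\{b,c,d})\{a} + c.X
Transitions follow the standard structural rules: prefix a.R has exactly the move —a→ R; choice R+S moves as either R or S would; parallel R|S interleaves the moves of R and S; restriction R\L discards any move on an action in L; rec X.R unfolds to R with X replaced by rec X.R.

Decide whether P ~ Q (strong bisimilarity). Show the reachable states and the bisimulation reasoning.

not bisimilar

LTS(P): 2 reachable states
  u0 = rec X. ((c.(0 + 0))\{b} + (c.0 + 0\{c})\{b,c,d})\{a} + a.X :: --a--▸ u0, --c--▸ u1
  u1 = (0 + 0)\{b}\{a} :: (no moves)
LTS(Q): 2 reachable states
  v0 = rec X. ((c.(0 + 0))\{b} + (c.0 + 0\{c})\{b,c,d})\{a} + c.X :: --c--▸ v0, --c--▸ v1
  v1 = (0 + 0)\{b}\{a} :: (no moves)
Partition-refinement fixed point:
  B0 = {u0}
  B1 = {u1, v1}
  B2 = {v0}
u0 ∈ B0, v0 ∈ B2 → different blocks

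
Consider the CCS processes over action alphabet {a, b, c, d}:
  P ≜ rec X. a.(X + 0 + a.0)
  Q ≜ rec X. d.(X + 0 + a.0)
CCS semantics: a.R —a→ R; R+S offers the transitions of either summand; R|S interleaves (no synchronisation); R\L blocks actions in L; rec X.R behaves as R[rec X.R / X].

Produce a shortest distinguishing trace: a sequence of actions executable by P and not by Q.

a

Reachable graph of P (3 states):
  p0 = rec X. a.(X + 0 + a.0) | ··a··> p1
  p1 = (rec X. a.(X + 0 + a.0)) + 0 + a.0 | ··a··> p1, ··a··> p2
  p2 = 0 | (no moves)
Reachable graph of Q (3 states):
  q0 = rec X. d.(X + 0 + a.0) | ··d··> q1
  q1 = (rec X. d.(X + 0 + a.0)) + 0 + a.0 | ··a··> q2, ··d··> q1
  q2 = 0 | (no moves)
Run σ = ⟨a⟩ on P: start {p0}
  after a @ step 1: {p1}
  P completes σ.
Run σ = ⟨a⟩ on Q: start {q0}
  after a @ step 1: no successor for Q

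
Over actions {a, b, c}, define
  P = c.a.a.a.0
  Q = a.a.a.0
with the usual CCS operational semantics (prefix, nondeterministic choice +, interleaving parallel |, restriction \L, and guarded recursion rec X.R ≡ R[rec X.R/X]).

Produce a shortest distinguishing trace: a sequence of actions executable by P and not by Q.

Reachable graph of P (5 states):
  s0 = c.a.a.a.0 has moves -c-> s1
  s1 = a.a.a.0 has moves -a-> s2
  s2 = a.a.0 has moves -a-> s3
  s3 = a.0 has moves -a-> s4
  s4 = 0 has moves deadlocked
Reachable graph of Q (4 states):
  t0 = a.a.a.0 has moves -a-> t1
  t1 = a.a.0 has moves -a-> t2
  t2 = a.0 has moves -a-> t3
  t3 = 0 has moves deadlocked
Run σ = ⟨c⟩ on P: start {s0}
  step 1 (c): {s1}
  P completes σ.
Run σ = ⟨c⟩ on Q: start {t0}
  step 1 (c): ∅ (Q stuck)

c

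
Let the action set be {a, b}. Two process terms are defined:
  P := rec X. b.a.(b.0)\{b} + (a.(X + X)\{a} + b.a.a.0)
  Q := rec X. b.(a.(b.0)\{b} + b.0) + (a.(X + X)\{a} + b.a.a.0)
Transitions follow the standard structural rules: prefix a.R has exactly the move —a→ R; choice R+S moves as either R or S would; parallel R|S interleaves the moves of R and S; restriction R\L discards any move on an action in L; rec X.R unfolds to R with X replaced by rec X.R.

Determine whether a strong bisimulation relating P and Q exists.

LTS(P): 9 reachable states
  p0 = rec X. b.a.(b.0)\{b} + (a.(X + X)\{a} + b.a.a.0) has moves —a→ p1, —b→ p2, —b→ p3
  p1 = ((rec X. b.a.(b.0)\{b} + (a.(X + X)\{a} + b.a.a.0)) + (rec X. b.a.(b.0)\{b} + (a.(X + X)\{a} + b.a.a.0)))\{a} has moves —b→ p4, —b→ p5
  p2 = a.(b.0)\{b} has moves —a→ p6
  p3 = a.a.0 has moves —a→ p7
  p4 = (a.(b.0)\{b})\{a} has moves stopped
  p5 = (a.a.0)\{a} has moves stopped
  p6 = (b.0)\{b} has moves stopped
  p7 = a.0 has moves —a→ p8
  p8 = 0 has moves stopped
LTS(Q): 10 reachable states
  q0 = rec X. b.(a.(b.0)\{b} + b.0) + (a.(X + X)\{a} + b.a.a.0) has moves —a→ q1, —b→ q2, —b→ q3
  q1 = ((rec X. b.(a.(b.0)\{b} + b.0) + (a.(X + X)\{a} + b.a.a.0)) + (rec X. b.(a.(b.0)\{b} + b.0) + (a.(X + X)\{a} + b.a.a.0)))\{a} has moves —b→ q4, —b→ q5
  q2 = a.(b.0)\{b} + b.0 has moves —a→ q6, —b→ q7
  q3 = a.a.0 has moves —a→ q8
  q4 = (a.(b.0)\{b} + b.0)\{a} has moves —b→ q9
  q5 = (a.a.0)\{a} has moves stopped
  q6 = (b.0)\{b} has moves stopped
  q7 = 0 has moves stopped
  q8 = a.0 has moves —a→ q7
  q9 = 0\{a} has moves stopped
Bisimilarity quotient blocks:
  B0 = {p0}
  B1 = {p3, q3}
  B2 = {p2, p7, q8}
  B3 = {p4, p5, p6, p8, q5, q6, q7, q9}
  B4 = {p1, q4}
  B5 = {q0}
  B6 = {q2}
  B7 = {q1}
p0 ∈ B0, q0 ∈ B5 → different blocks

P ≁ Q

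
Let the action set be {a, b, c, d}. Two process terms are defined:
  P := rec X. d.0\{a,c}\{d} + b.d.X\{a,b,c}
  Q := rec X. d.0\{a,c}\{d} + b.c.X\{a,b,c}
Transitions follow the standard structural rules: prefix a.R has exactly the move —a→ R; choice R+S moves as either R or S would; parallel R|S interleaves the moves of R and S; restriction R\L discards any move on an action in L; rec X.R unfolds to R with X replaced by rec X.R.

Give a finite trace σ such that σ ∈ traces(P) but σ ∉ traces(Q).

bd

Reachable graph of P (5 states):
  u0 = rec X. d.0\{a,c}\{d} + b.d.X\{a,b,c} | =b=> u1, =d=> u2
  u1 = d.(rec X. d.0\{a,c}\{d} + b.d.X\{a,b,c})\{a,b,c} | =d=> u3
  u2 = 0\{a,c}\{d} | deadlocked
  u3 = (rec X. d.0\{a,c}\{d} + b.d.X\{a,b,c})\{a,b,c} | =d=> u4
  u4 = 0\{a,c}\{d}\{a,b,c} | deadlocked
Reachable graph of Q (5 states):
  v0 = rec X. d.0\{a,c}\{d} + b.c.X\{a,b,c} | =b=> v1, =d=> v2
  v1 = c.(rec X. d.0\{a,c}\{d} + b.c.X\{a,b,c})\{a,b,c} | =c=> v3
  v2 = 0\{a,c}\{d} | deadlocked
  v3 = (rec X. d.0\{a,c}\{d} + b.c.X\{a,b,c})\{a,b,c} | =d=> v4
  v4 = 0\{a,c}\{d}\{a,b,c} | deadlocked
Executing bd from P (initial set {u0}):
  after b @ step 1: {u1}
  after d @ step 2: {u3}
  — P admits the full trace.
Executing bd from Q (initial set {v0}):
  after b @ step 1: {v1}
  after d @ step 2: ∅ (Q stuck)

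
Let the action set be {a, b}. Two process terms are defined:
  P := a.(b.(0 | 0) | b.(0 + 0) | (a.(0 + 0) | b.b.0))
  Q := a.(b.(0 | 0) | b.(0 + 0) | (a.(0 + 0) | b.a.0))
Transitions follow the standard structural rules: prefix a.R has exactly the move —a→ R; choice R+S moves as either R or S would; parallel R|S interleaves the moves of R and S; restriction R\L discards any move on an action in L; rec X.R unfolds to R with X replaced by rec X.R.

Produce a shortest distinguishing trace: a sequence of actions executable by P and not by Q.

LTS(P): 25 reachable states
  s0 = a.(b.(0 | 0) | b.(0 + 0) | (a.(0 + 0) | b.b.0)) ⊢ —a→ s1
  s1 = b.(0 | 0) | b.(0 + 0) | (a.(0 + 0) | b.b.0) ⊢ —a→ s2, —b→ s3, —b→ s4, —b→ s5
  s2 = b.(0 | 0) | b.(0 + 0) | ((0 + 0) | b.b.0) ⊢ —b→ s6, —b→ s7, —b→ s8
  s3 = 0 | 0 | b.(0 + 0) | (a.(0 + 0) | b.b.0) ⊢ —a→ s6, —b→ s10, —b→ s9
  s4 = b.(0 | 0) | (0 + 0) | (a.(0 + 0) | b.b.0) ⊢ —a→ s7, —b→ s11, —b→ s9
  s5 = b.(0 | 0) | b.(0 + 0) | (a.(0 + 0) | b.0) ⊢ —a→ s8, —b→ s10, —b→ s11, —b→ s12
  s6 = 0 | 0 | b.(0 + 0) | ((0 + 0) | b.b.0) ⊢ —b→ s13, —b→ s14
  s7 = b.(0 | 0) | (0 + 0) | ((0 + 0) | b.b.0) ⊢ —b→ s13, —b→ s15
  s8 = b.(0 | 0) | b.(0 + 0) | ((0 + 0) | b.0) ⊢ —b→ s14, —b→ s15, —b→ s16
  s9 = 0 | 0 | (0 + 0) | (a.(0 + 0) | b.b.0) ⊢ —a→ s13, —b→ s17
  s10 = 0 | 0 | b.(0 + 0) | (a.(0 + 0) | b.0) ⊢ —a→ s14, —b→ s17, —b→ s18
  s11 = b.(0 | 0) | (0 + 0) | (a.(0 + 0) | b.0) ⊢ —a→ s15, —b→ s17, —b→ s19
  s12 = b.(0 | 0) | b.(0 + 0) | (a.(0 + 0) | 0) ⊢ —a→ s16, —b→ s18, —b→ s19
  s13 = 0 | 0 | (0 + 0) | ((0 + 0) | b.b.0) ⊢ —b→ s20
  s14 = 0 | 0 | b.(0 + 0) | ((0 + 0) | b.0) ⊢ —b→ s20, —b→ s21
  s15 = b.(0 | 0) | (0 + 0) | ((0 + 0) | b.0) ⊢ —b→ s20, —b→ s22
  s16 = b.(0 | 0) | b.(0 + 0) | ((0 + 0) | 0) ⊢ —b→ s21, —b→ s22
  s17 = 0 | 0 | (0 + 0) | (a.(0 + 0) | b.0) ⊢ —a→ s20, —b→ s23
  s18 = 0 | 0 | b.(0 + 0) | (a.(0 + 0) | 0) ⊢ —a→ s21, —b→ s23
  s19 = b.(0 | 0) | (0 + 0) | (a.(0 + 0) | 0) ⊢ —a→ s22, —b→ s23
  s20 = 0 | 0 | (0 + 0) | ((0 + 0) | b.0) ⊢ —b→ s24
  s21 = 0 | 0 | b.(0 + 0) | ((0 + 0) | 0) ⊢ —b→ s24
  s22 = b.(0 | 0) | (0 + 0) | ((0 + 0) | 0) ⊢ —b→ s24
  s23 = 0 | 0 | (0 + 0) | (a.(0 + 0) | 0) ⊢ —a→ s24
  s24 = 0 | 0 | (0 + 0) | ((0 + 0) | 0) ⊢ ∅
LTS(Q): 25 reachable states
  t0 = a.(b.(0 | 0) | b.(0 + 0) | (a.(0 + 0) | b.a.0)) ⊢ —a→ t1
  t1 = b.(0 | 0) | b.(0 + 0) | (a.(0 + 0) | b.a.0) ⊢ —a→ t2, —b→ t3, —b→ t4, —b→ t5
  t2 = b.(0 | 0) | b.(0 + 0) | ((0 + 0) | b.a.0) ⊢ —b→ t6, —b→ t7, —b→ t8
  t3 = 0 | 0 | b.(0 + 0) | (a.(0 + 0) | b.a.0) ⊢ —a→ t6, —b→ t10, —b→ t9
  t4 = b.(0 | 0) | (0 + 0) | (a.(0 + 0) | b.a.0) ⊢ —a→ t7, —b→ t11, —b→ t9
  t5 = b.(0 | 0) | b.(0 + 0) | (a.(0 + 0) | a.0) ⊢ —a→ t12, —a→ t8, —b→ t10, —b→ t11
  t6 = 0 | 0 | b.(0 + 0) | ((0 + 0) | b.a.0) ⊢ —b→ t13, —b→ t14
  t7 = b.(0 | 0) | (0 + 0) | ((0 + 0) | b.a.0) ⊢ —b→ t13, —b→ t15
  t8 = b.(0 | 0) | b.(0 + 0) | ((0 + 0) | a.0) ⊢ —a→ t16, —b→ t14, —b→ t15
  t9 = 0 | 0 | (0 + 0) | (a.(0 + 0) | b.a.0) ⊢ —a→ t13, —b→ t17
  t10 = 0 | 0 | b.(0 + 0) | (a.(0 + 0) | a.0) ⊢ —a→ t14, —a→ t18, —b→ t17
  t11 = b.(0 | 0) | (0 + 0) | (a.(0 + 0) | a.0) ⊢ —a→ t15, —a→ t19, —b→ t17
  t12 = b.(0 | 0) | b.(0 + 0) | (a.(0 + 0) | 0) ⊢ —a→ t16, —b→ t18, —b→ t19
  t13 = 0 | 0 | (0 + 0) | ((0 + 0) | b.a.0) ⊢ —b→ t20
  t14 = 0 | 0 | b.(0 + 0) | ((0 + 0) | a.0) ⊢ —a→ t21, —b→ t20
  t15 = b.(0 | 0) | (0 + 0) | ((0 + 0) | a.0) ⊢ —a→ t22, —b→ t20
  t16 = b.(0 | 0) | b.(0 + 0) | ((0 + 0) | 0) ⊢ —b→ t21, —b→ t22
  t17 = 0 | 0 | (0 + 0) | (a.(0 + 0) | a.0) ⊢ —a→ t20, —a→ t23
  t18 = 0 | 0 | b.(0 + 0) | (a.(0 + 0) | 0) ⊢ —a→ t21, —b→ t23
  t19 = b.(0 | 0) | (0 + 0) | (a.(0 + 0) | 0) ⊢ —a→ t22, —b→ t23
  t20 = 0 | 0 | (0 + 0) | ((0 + 0) | a.0) ⊢ —a→ t24
  t21 = 0 | 0 | b.(0 + 0) | ((0 + 0) | 0) ⊢ —b→ t24
  t22 = b.(0 | 0) | (0 + 0) | ((0 + 0) | 0) ⊢ —b→ t24
  t23 = 0 | 0 | (0 + 0) | (a.(0 + 0) | 0) ⊢ —a→ t24
  t24 = 0 | 0 | (0 + 0) | ((0 + 0) | 0) ⊢ ∅
Run σ = ⟨abbbb⟩ on P: start {s0}
  step 1 (a): {s1}
  step 2 (b): {s3, s4, s5}
  step 3 (b): {s10, s11, s12, s9}
  step 4 (b): {s17, s18, s19}
  step 5 (b): {s23}
  — P admits the full trace.
Run σ = ⟨abbbb⟩ on Q: start {t0}
  step 1 (a): {t1}
  step 2 (b): {t3, t4, t5}
  step 3 (b): {t10, t11, t9}
  step 4 (b): {t17}
  step 5 (b): no successor for Q

abbbb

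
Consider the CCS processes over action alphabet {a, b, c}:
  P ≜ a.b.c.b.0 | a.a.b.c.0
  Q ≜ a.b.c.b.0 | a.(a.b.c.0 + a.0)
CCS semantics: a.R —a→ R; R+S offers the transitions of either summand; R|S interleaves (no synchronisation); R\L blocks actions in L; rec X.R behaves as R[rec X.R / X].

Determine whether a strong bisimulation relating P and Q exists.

NO

LTS(P): 25 reachable states
  p0 = a.b.c.b.0 | a.a.b.c.0 ⊢ =a=> p1, =a=> p2
  p1 = a.b.c.b.0 | a.b.c.0 ⊢ =a=> p3, =a=> p4
  p2 = b.c.b.0 | a.a.b.c.0 ⊢ =a=> p4, =b=> p5
  p3 = a.b.c.b.0 | b.c.0 ⊢ =a=> p6, =b=> p7
  p4 = b.c.b.0 | a.b.c.0 ⊢ =a=> p6, =b=> p8
  p5 = c.b.0 | a.a.b.c.0 ⊢ =a=> p8, =c=> p9
  p6 = b.c.b.0 | b.c.0 ⊢ =b=> p10, =b=> p11
  p7 = a.b.c.b.0 | c.0 ⊢ =a=> p10, =c=> p12
  p8 = c.b.0 | a.b.c.0 ⊢ =a=> p11, =c=> p13
  p9 = b.0 | a.a.b.c.0 ⊢ =a=> p13, =b=> p14
  p10 = b.c.b.0 | c.0 ⊢ =b=> p15, =c=> p16
  p11 = c.b.0 | b.c.0 ⊢ =b=> p15, =c=> p17
  p12 = a.b.c.b.0 | 0 ⊢ =a=> p16
  p13 = b.0 | a.b.c.0 ⊢ =a=> p17, =b=> p18
  p14 = 0 | a.a.b.c.0 ⊢ =a=> p18
  p15 = c.b.0 | c.0 ⊢ =c=> p19, =c=> p20
  p16 = b.c.b.0 | 0 ⊢ =b=> p20
  p17 = b.0 | b.c.0 ⊢ =b=> p19, =b=> p21
  p18 = 0 | a.b.c.0 ⊢ =a=> p21
  p19 = b.0 | c.0 ⊢ =b=> p22, =c=> p23
  p20 = c.b.0 | 0 ⊢ =c=> p23
  p21 = 0 | b.c.0 ⊢ =b=> p22
  p22 = 0 | c.0 ⊢ =c=> p24
  p23 = b.0 | 0 ⊢ =b=> p24
  p24 = 0 | 0 ⊢ ∅
LTS(Q): 25 reachable states
  q0 = a.b.c.b.0 | a.(a.b.c.0 + a.0) ⊢ =a=> q1, =a=> q2
  q1 = a.b.c.b.0 | (a.b.c.0 + a.0) ⊢ =a=> q3, =a=> q4, =a=> q5
  q2 = b.c.b.0 | a.(a.b.c.0 + a.0) ⊢ =a=> q5, =b=> q6
  q3 = a.b.c.b.0 | 0 ⊢ =a=> q7
  q4 = a.b.c.b.0 | b.c.0 ⊢ =a=> q8, =b=> q9
  q5 = b.c.b.0 | (a.b.c.0 + a.0) ⊢ =a=> q7, =a=> q8, =b=> q10
  q6 = c.b.0 | a.(a.b.c.0 + a.0) ⊢ =a=> q10, =c=> q11
  q7 = b.c.b.0 | 0 ⊢ =b=> q12
  q8 = b.c.b.0 | b.c.0 ⊢ =b=> q13, =b=> q14
  q9 = a.b.c.b.0 | c.0 ⊢ =a=> q13, =c=> q3
  q10 = c.b.0 | (a.b.c.0 + a.0) ⊢ =a=> q12, =a=> q14, =c=> q15
  q11 = b.0 | a.(a.b.c.0 + a.0) ⊢ =a=> q15, =b=> q16
  q12 = c.b.0 | 0 ⊢ =c=> q17
  q13 = b.c.b.0 | c.0 ⊢ =b=> q18, =c=> q7
  q14 = c.b.0 | b.c.0 ⊢ =b=> q18, =c=> q19
  q15 = b.0 | (a.b.c.0 + a.0) ⊢ =a=> q17, =a=> q19, =b=> q20
  q16 = 0 | a.(a.b.c.0 + a.0) ⊢ =a=> q20
  q17 = b.0 | 0 ⊢ =b=> q21
  q18 = c.b.0 | c.0 ⊢ =c=> q12, =c=> q22
  q19 = b.0 | b.c.0 ⊢ =b=> q22, =b=> q23
  q20 = 0 | (a.b.c.0 + a.0) ⊢ =a=> q21, =a=> q23
  q21 = 0 | 0 ⊢ ∅
  q22 = b.0 | c.0 ⊢ =b=> q24, =c=> q17
  q23 = 0 | b.c.0 ⊢ =b=> q24
  q24 = 0 | c.0 ⊢ =c=> q21
Partition-refinement fixed point:
  B0 = {p0}
  B1 = {p2}
  B2 = {p4}
  B3 = {p6, q8}
  B4 = {p10, q13}
  B5 = {p15, q18}
  B6 = {p19, q22}
  B7 = {p22, q24}
  B8 = {p24, q21}
  B9 = {p23, q17}
  B10 = {p20, q12}
  B11 = {p16, q7}
  B12 = {p11, q14}
  B13 = {p17, q19}
  B14 = {p21, q23}
  B15 = {p8}
  B16 = {p13}
  B17 = {p18}
  B18 = {p5}
  B19 = {p9}
  B20 = {p14}
  B21 = {p1}
  B22 = {p3, q4}
  B23 = {p7, q9}
  B24 = {p12, q3}
  B25 = {q0}
  B26 = {q1}
  B27 = {q5}
  B28 = {q10}
  B29 = {q15}
  B30 = {q20}
  B31 = {q2}
  B32 = {q6}
  B33 = {q11}
  B34 = {q16}
p0 ∈ B0, q0 ∈ B25 → different blocks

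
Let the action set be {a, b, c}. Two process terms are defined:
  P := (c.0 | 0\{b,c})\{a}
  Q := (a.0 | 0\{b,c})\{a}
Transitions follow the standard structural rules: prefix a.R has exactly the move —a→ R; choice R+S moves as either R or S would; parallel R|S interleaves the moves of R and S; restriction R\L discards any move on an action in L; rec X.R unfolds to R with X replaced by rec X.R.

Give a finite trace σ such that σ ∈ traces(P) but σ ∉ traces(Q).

c

P's transition system — 2 states:
  p0 = (c.0 | 0\{b,c})\{a} → -c-> p1
  p1 = (0 | 0\{b,c})\{a} → deadlocked
Q's transition system — 1 states:
  q0 = (a.0 | 0\{b,c})\{a} → deadlocked
Trace ⟨c⟩ through P, begin at {p0}:
  [1] c ⇒ {p1}
  — P admits the full trace.
Trace ⟨c⟩ through Q, begin at {q0}:
  [1] c ⇒ ∅ (Q stuck)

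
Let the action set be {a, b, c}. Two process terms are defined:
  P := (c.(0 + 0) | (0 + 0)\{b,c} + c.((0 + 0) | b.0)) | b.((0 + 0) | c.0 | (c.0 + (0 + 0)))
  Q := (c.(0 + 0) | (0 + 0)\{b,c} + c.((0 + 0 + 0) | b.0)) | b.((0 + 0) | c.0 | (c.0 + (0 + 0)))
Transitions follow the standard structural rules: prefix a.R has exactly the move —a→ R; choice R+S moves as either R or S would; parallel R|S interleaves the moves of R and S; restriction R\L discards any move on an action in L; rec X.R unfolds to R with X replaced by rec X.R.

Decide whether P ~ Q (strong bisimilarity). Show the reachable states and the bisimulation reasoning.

LTS(P): 20 reachable states
  m0 = (c.(0 + 0) | (0 + 0)\{b,c} + c.((0 + 0) | b.0)) | b.((0 + 0) | c.0 | (c.0 + (0 + 0))) ⊢ —b→ m1, —c→ m2, —c→ m3
  m1 = (c.(0 + 0) | (0 + 0)\{b,c} + c.((0 + 0) | b.0)) | ((0 + 0) | c.0 | (c.0 + (0 + 0))) ⊢ —c→ m4, —c→ m5, —c→ m6, —c→ m7
  m2 = (0 + 0) | (0 + 0)\{b,c} | b.((0 + 0) | c.0 | (c.0 + (0 + 0))) ⊢ —b→ m4
  m3 = (0 + 0) | b.0 | b.((0 + 0) | c.0 | (c.0 + (0 + 0))) ⊢ —b→ m5, —b→ m8
  m4 = (0 + 0) | (0 + 0)\{b,c} | ((0 + 0) | c.0 | (c.0 + (0 + 0))) ⊢ —c→ m10, —c→ m9
  m5 = (0 + 0) | b.0 | ((0 + 0) | c.0 | (c.0 + (0 + 0))) ⊢ —b→ m11, —c→ m12, —c→ m13
  m6 = (c.(0 + 0) | (0 + 0)\{b,c} + c.((0 + 0) | b.0)) | ((0 + 0) | 0 | (c.0 + (0 + 0))) ⊢ —c→ m12, —c→ m14, —c→ m9
  m7 = (c.(0 + 0) | (0 + 0)\{b,c} + c.((0 + 0) | b.0)) | ((0 + 0) | c.0 | 0) ⊢ —c→ m10, —c→ m13, —c→ m14
  m8 = (0 + 0) | 0 | b.((0 + 0) | c.0 | (c.0 + (0 + 0))) ⊢ —b→ m11
  m9 = (0 + 0) | (0 + 0)\{b,c} | ((0 + 0) | 0 | (c.0 + (0 + 0))) ⊢ —c→ m15
  m10 = (0 + 0) | (0 + 0)\{b,c} | ((0 + 0) | c.0 | 0) ⊢ —c→ m15
  m11 = (0 + 0) | 0 | ((0 + 0) | c.0 | (c.0 + (0 + 0))) ⊢ —c→ m16, —c→ m17
  m12 = (0 + 0) | b.0 | ((0 + 0) | 0 | (c.0 + (0 + 0))) ⊢ —b→ m16, —c→ m18
  m13 = (0 + 0) | b.0 | ((0 + 0) | c.0 | 0) ⊢ —b→ m17, —c→ m18
  m14 = (c.(0 + 0) | (0 + 0)\{b,c} + c.((0 + 0) | b.0)) | ((0 + 0) | 0 | 0) ⊢ —c→ m15, —c→ m18
  m15 = (0 + 0) | (0 + 0)\{b,c} | ((0 + 0) | 0 | 0) ⊢ ∅
  m16 = (0 + 0) | 0 | ((0 + 0) | 0 | (c.0 + (0 + 0))) ⊢ —c→ m19
  m17 = (0 + 0) | 0 | ((0 + 0) | c.0 | 0) ⊢ —c→ m19
  m18 = (0 + 0) | b.0 | ((0 + 0) | 0 | 0) ⊢ —b→ m19
  m19 = (0 + 0) | 0 | ((0 + 0) | 0 | 0) ⊢ ∅
LTS(Q): 20 reachable states
  n0 = (c.(0 + 0) | (0 + 0)\{b,c} + c.((0 + 0 + 0) | b.0)) | b.((0 + 0) | c.0 | (c.0 + (0 + 0))) ⊢ —b→ n1, —c→ n2, —c→ n3
  n1 = (c.(0 + 0) | (0 + 0)\{b,c} + c.((0 + 0 + 0) | b.0)) | ((0 + 0) | c.0 | (c.0 + (0 + 0))) ⊢ —c→ n4, —c→ n5, —c→ n6, —c→ n7
  n2 = (0 + 0 + 0) | b.0 | b.((0 + 0) | c.0 | (c.0 + (0 + 0))) ⊢ —b→ n4, —b→ n8
  n3 = (0 + 0) | (0 + 0)\{b,c} | b.((0 + 0) | c.0 | (c.0 + (0 + 0))) ⊢ —b→ n5
  n4 = (0 + 0 + 0) | b.0 | ((0 + 0) | c.0 | (c.0 + (0 + 0))) ⊢ —b→ n9, —c→ n10, —c→ n11
  n5 = (0 + 0) | (0 + 0)\{b,c} | ((0 + 0) | c.0 | (c.0 + (0 + 0))) ⊢ —c→ n12, —c→ n13
  n6 = (c.(0 + 0) | (0 + 0)\{b,c} + c.((0 + 0 + 0) | b.0)) | ((0 + 0) | 0 | (c.0 + (0 + 0))) ⊢ —c→ n10, —c→ n12, —c→ n14
  n7 = (c.(0 + 0) | (0 + 0)\{b,c} + c.((0 + 0 + 0) | b.0)) | ((0 + 0) | c.0 | 0) ⊢ —c→ n11, —c→ n13, —c→ n14
  n8 = (0 + 0 + 0) | 0 | b.((0 + 0) | c.0 | (c.0 + (0 + 0))) ⊢ —b→ n9
  n9 = (0 + 0 + 0) | 0 | ((0 + 0) | c.0 | (c.0 + (0 + 0))) ⊢ —c→ n15, —c→ n16
  n10 = (0 + 0 + 0) | b.0 | ((0 + 0) | 0 | (c.0 + (0 + 0))) ⊢ —b→ n15, —c→ n17
  n11 = (0 + 0 + 0) | b.0 | ((0 + 0) | c.0 | 0) ⊢ —b→ n16, —c→ n17
  n12 = (0 + 0) | (0 + 0)\{b,c} | ((0 + 0) | 0 | (c.0 + (0 + 0))) ⊢ —c→ n18
  n13 = (0 + 0) | (0 + 0)\{b,c} | ((0 + 0) | c.0 | 0) ⊢ —c→ n18
  n14 = (c.(0 + 0) | (0 + 0)\{b,c} + c.((0 + 0 + 0) | b.0)) | ((0 + 0) | 0 | 0) ⊢ —c→ n17, —c→ n18
  n15 = (0 + 0 + 0) | 0 | ((0 + 0) | 0 | (c.0 + (0 + 0))) ⊢ —c→ n19
  n16 = (0 + 0 + 0) | 0 | ((0 + 0) | c.0 | 0) ⊢ —c→ n19
  n17 = (0 + 0 + 0) | b.0 | ((0 + 0) | 0 | 0) ⊢ —b→ n19
  n18 = (0 + 0) | (0 + 0)\{b,c} | ((0 + 0) | 0 | 0) ⊢ ∅
  n19 = (0 + 0 + 0) | 0 | ((0 + 0) | 0 | 0) ⊢ ∅
Coarsest stable partition (strong bisimilarity classes):
  B0 = {m0, n0}
  B1 = {m2, m8, n3, n8}
  B2 = {m11, m4, n5, n9}
  B3 = {m10, m16, m17, m9, n12, n13, n15, n16}
  B4 = {m15, m19, n18, n19}
  B5 = {m3, n2}
  B6 = {m5, n4}
  B7 = {m12, m13, n10, n11}
  B8 = {m18, n17}
  B9 = {m1, n1}
  B10 = {m6, m7, n6, n7}
  B11 = {m14, n14}
m0 ∈ B0, n0 ∈ B0 → same block

YES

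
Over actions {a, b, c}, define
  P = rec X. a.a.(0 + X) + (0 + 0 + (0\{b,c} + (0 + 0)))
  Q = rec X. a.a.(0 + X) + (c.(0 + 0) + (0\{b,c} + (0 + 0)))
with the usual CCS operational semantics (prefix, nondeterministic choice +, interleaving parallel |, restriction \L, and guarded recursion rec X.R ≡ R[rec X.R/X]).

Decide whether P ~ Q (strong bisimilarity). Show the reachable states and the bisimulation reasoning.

NO

LTS(P): 3 reachable states
  m0 = rec X. a.a.(0 + X) + (0 + 0 + (0\{b,c} + (0 + 0))) → --a--▸ m1
  m1 = a.(0 + (rec X. a.a.(0 + X) + (0 + 0 + (0\{b,c} + (0 + 0))))) → --a--▸ m2
  m2 = 0 + (rec X. a.a.(0 + X) + (0 + 0 + (0\{b,c} + (0 + 0)))) → --a--▸ m1
LTS(Q): 4 reachable states
  n0 = rec X. a.a.(0 + X) + (c.(0 + 0) + (0\{b,c} + (0 + 0))) → --a--▸ n1, --c--▸ n2
  n1 = a.(0 + (rec X. a.a.(0 + X) + (c.(0 + 0) + (0\{b,c} + (0 + 0))))) → --a--▸ n3
  n2 = 0 + 0 → (no moves)
  n3 = 0 + (rec X. a.a.(0 + X) + (c.(0 + 0) + (0\{b,c} + (0 + 0)))) → --a--▸ n1, --c--▸ n2
Partition-refinement fixed point:
  B0 = {m0, m1, m2}
  B1 = {n0, n3}
  B2 = {n1}
  B3 = {n2}
m0 ∈ B0, n0 ∈ B1 → different blocks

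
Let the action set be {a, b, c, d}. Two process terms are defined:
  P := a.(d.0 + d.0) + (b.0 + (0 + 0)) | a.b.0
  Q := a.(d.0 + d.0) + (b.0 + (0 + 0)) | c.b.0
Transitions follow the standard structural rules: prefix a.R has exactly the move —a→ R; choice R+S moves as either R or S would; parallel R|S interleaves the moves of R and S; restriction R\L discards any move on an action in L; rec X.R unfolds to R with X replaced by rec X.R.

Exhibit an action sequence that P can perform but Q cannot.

Reachable graph of P (8 states):
  s0 = a.(d.0 + d.0) + (b.0 + (0 + 0)) | a.b.0 → ··a··> s1, ··a··> s2, ··b··> s3
  s1 = (b.0 + (0 + 0)) | b.0 → ··b··> s4, ··b··> s5
  s2 = d.0 + d.0 → ··d··> s6
  s3 = 0 | a.b.0 → ··a··> s5
  s4 = (b.0 + (0 + 0)) | 0 → ··b··> s7
  s5 = 0 | b.0 → ··b··> s7
  s6 = 0 → ∅
  s7 = 0 | 0 → ∅
Reachable graph of Q (8 states):
  t0 = a.(d.0 + d.0) + (b.0 + (0 + 0)) | c.b.0 → ··a··> t1, ··b··> t2, ··c··> t3
  t1 = d.0 + d.0 → ··d··> t4
  t2 = 0 | c.b.0 → ··c··> t5
  t3 = (b.0 + (0 + 0)) | b.0 → ··b··> t5, ··b··> t6
  t4 = 0 → ∅
  t5 = 0 | b.0 → ··b··> t7
  t6 = (b.0 + (0 + 0)) | 0 → ··b··> t7
  t7 = 0 | 0 → ∅
Trace ⟨ab⟩ through P, begin at {s0}:
  step 1 (a): {s1, s2}
  step 2 (b): {s4, s5}
  ✓ P
Trace ⟨ab⟩ through Q, begin at {t0}:
  step 1 (a): {t1}
  step 2 (b): ∅ (Q stuck)

ab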